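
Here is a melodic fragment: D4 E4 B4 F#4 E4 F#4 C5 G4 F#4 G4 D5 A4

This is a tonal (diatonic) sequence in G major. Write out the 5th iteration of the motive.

Unit = 4 notes; the statements start on D4, E4, F#4, moving up a 2nd each time.
Carrying on: G4 → A4.
From A4 the diatonic shape gives A4 B4 F#5 C5.

A4 B4 F#5 C5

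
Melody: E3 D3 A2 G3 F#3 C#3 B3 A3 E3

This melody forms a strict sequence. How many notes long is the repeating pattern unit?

3

There are 9 notes; a 3-note unit gives 3 cells:
E3 D3 A2 | G3 F#3 C#3 | B3 A3 E3
Every group is a transposition up a 3rd of the one before; no shorter unit works.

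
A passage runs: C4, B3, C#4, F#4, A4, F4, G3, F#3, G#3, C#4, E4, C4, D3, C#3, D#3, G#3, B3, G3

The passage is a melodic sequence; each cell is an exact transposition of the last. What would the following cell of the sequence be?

A2 G#2 A#2 D#3 F#3 D3

Unit = 6 notes; the statements start on C4, G3, D3, moving down a 4th each time.
Statement 4 starts on A2 and keeps the same exact contour: A2 G#2 A#2 D#3 F#3 D3.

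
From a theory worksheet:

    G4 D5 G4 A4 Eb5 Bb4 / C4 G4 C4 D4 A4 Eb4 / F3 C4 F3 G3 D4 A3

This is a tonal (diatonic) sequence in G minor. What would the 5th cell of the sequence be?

Eb2 Bb2 Eb2 F2 C3 G2

The 6-note cells begin on G4, C4, F3 — each down a 5th from the last.
Extending down a 5th: Bb2 → Eb2.
So cell 5 is Eb2 Bb2 Eb2 F2 C3 G2.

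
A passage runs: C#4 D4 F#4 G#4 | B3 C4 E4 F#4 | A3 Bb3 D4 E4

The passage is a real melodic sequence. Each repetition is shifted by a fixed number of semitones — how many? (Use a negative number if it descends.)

The 4-note cells begin on C#4, B3, A3 — each down a 2nd from the last.
C#4→B3 is 59 − 61 = -2 semitones.

-2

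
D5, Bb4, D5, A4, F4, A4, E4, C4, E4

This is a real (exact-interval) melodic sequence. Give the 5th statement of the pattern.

The 3-note cells begin on D5, A4, E4 — each down a 4th from the last.
Extending down a 4th: B3 → F#3.
Statement 5 starts on F#3 and keeps the same exact contour: F#3 D3 F#3.

F#3 D3 F#3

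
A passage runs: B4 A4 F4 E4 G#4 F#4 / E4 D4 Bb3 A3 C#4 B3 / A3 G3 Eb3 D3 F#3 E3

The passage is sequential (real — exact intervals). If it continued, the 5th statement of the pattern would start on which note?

G2

Unit = 6 notes; the statements start on B4, E4, A3, moving down a 5th each time.
Extending the heads down a 5th: D3 → G2.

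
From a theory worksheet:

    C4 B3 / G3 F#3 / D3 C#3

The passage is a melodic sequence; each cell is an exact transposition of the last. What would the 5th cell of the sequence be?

The 2-note cells begin on C4, G3, D3 — each down a 4th from the last.
Carrying on: A2 → E2.
So cell 5 is E2 D#2.

E2 D#2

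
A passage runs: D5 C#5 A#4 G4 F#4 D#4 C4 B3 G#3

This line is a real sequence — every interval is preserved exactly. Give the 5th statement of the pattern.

Bb2 A2 F#2

Taking 3-note groups, the heads are D5, G4, C4: the pattern moves down a 5th.
Carrying on: F3 → Bb2.
From Bb2 the exact shape gives Bb2 A2 F#2.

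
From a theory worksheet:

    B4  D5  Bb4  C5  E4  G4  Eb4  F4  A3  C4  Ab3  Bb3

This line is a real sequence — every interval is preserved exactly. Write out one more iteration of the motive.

D3 F3 Db3 Eb3

With a 4-note motive the entries are B4, E4, A3, each down a 5th from the previous.
So cell 4 is D3 F3 Db3 Eb3.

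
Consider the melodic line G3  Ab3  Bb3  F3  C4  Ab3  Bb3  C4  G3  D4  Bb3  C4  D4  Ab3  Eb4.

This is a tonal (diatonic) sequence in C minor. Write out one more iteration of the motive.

C4 D4 Eb4 Bb3 F4

The 5-note cells begin on G3, Ab3, Bb3 — each up a 2nd from the last.
Statement 4 starts on C4 and keeps the same diatonic contour: C4 D4 Eb4 Bb3 F4.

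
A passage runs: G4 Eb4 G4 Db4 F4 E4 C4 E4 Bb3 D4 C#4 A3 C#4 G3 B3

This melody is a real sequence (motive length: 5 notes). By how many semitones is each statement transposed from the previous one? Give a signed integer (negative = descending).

The 5-note cells begin on G4, E4, C#4 — each down a 3rd from the last.
G4 to E4 spans -3 semitones.

-3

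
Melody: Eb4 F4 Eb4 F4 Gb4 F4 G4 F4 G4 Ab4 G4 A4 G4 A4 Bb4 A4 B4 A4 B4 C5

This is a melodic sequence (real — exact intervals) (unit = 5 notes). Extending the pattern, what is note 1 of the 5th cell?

B4

With 5-note cells, note 1 of each statement runs Eb4, F4, G4, A4.
Each moves up a 2nd; the next is B4.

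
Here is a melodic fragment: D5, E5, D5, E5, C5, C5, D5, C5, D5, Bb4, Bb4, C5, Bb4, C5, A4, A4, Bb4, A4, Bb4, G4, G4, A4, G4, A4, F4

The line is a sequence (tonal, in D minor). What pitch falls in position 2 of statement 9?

Grouping in 5s, the 2nd note of each cell is E5, D5, C5, Bb4, A4.
Each moves down a 2nd. Continuing: G4 → F4 → E4 → D4.

D4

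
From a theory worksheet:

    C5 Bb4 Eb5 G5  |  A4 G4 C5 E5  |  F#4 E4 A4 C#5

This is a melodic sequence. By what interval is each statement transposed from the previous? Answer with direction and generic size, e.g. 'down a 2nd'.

With a 4-note motive the entries are C5, A4, F#4, each down a 3rd from the previous.
C5 to A4 is down a 3rd.

down a 3rd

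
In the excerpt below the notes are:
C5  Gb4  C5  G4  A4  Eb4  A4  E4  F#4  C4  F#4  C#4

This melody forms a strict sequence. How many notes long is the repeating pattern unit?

Try groups of 4 (3 cells in 12 notes):
C5 Gb4 C5 G4 | A4 Eb4 A4 E4 | F#4 C4 F#4 C#4
Every group is a transposition down a 3rd of the one before; no shorter unit works.

4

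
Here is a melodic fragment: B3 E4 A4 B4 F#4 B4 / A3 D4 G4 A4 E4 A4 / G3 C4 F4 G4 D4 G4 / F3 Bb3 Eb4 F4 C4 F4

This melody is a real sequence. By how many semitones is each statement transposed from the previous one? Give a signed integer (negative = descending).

Taking 6-note groups, the heads are B3, A3, G3, F3: the pattern moves down a 2nd.
B3 to A3 spans -2 semitones.

-2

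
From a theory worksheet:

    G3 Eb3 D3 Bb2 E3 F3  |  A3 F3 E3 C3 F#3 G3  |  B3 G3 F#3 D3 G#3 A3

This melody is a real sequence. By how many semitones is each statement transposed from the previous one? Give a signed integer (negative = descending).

2

Unit = 6 notes; the statements start on G3, A3, B3, moving up a 2nd each time.
Counting half-steps from G3 to A3: 2.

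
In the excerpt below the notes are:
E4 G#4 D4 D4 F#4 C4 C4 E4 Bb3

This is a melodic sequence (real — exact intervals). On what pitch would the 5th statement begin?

Unit = 3 notes; the statements start on E4, D4, C4, moving down a 2nd each time.
Continuing: Bb3 → Ab3. Statement 5 starts on Ab3.

Ab3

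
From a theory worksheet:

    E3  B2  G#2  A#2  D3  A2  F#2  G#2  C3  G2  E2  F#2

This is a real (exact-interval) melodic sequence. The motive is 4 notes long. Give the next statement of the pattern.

Bb2 F2 D2 E2

The 4-note cells begin on E3, D3, C3 — each down a 2nd from the last.
So cell 4 is Bb2 F2 D2 E2.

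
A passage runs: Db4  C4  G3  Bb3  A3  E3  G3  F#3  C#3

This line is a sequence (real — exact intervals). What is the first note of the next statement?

E3

With a 3-note motive the entries are Db4, Bb3, G3, each down a 3rd from the previous.
The next head, down a 3rd from G3, is E3.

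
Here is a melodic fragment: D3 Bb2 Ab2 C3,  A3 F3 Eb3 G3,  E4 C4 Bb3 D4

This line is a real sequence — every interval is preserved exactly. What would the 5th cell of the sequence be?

F#5 D5 C5 E5

The 4-note cells begin on D3, A3, E4 — each up a 5th from the last.
Carrying on: B4 → F#5.
From F#5 the exact shape gives F#5 D5 C5 E5.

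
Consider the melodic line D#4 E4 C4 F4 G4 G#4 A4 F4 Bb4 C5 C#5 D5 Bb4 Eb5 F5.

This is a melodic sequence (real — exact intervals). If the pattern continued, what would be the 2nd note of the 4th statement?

With 5-note cells, note 2 of each statement runs E4, A4, D5.
Each moves up a 4th; the next is G5.

G5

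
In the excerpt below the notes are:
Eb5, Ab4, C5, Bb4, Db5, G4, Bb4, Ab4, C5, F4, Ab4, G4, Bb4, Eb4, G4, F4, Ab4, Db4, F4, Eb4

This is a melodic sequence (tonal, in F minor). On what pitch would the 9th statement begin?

Db4

The 4-note cells begin on Eb5, Db5, C5, Bb4, Ab4 — each down a 2nd from the last.
Continuing: G4 → F4 → Eb4 → Db4. Statement 9 starts on Db4.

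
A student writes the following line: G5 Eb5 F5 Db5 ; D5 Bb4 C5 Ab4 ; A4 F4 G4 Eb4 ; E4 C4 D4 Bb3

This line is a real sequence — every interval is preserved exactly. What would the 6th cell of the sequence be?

Taking 4-note groups, the heads are G5, D5, A4, E4: the pattern moves down a 4th.
Extending down a 4th: B3 → F#3.
From F#3 the exact shape gives F#3 D3 E3 C3.

F#3 D3 E3 C3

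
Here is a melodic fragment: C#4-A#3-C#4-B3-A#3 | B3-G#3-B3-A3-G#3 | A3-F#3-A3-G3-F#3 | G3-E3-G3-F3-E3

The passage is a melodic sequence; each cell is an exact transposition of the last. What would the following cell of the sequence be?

F3 D3 F3 Eb3 D3

The 5-note cells begin on C#4, B3, A3, G3 — each down a 2nd from the last.
Statement 5 starts on F3 and keeps the same exact contour: F3 D3 F3 Eb3 D3.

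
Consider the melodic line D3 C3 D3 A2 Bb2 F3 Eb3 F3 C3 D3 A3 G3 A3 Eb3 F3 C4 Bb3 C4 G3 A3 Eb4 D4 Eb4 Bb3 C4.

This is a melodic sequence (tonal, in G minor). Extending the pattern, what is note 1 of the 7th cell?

The unit is 5 notes. Position-1 pitches of the 5 shown cells: D3, F3, A3, C4, Eb4.
Extending up a 3rd: G4 → Bb4.

Bb4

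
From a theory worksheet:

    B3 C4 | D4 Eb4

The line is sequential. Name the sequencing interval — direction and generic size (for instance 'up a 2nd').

Unit = 2 notes; the statements start on B3, D4, moving up a 3rd each time.
B3 to D4 is up a 3rd.

up a 3rd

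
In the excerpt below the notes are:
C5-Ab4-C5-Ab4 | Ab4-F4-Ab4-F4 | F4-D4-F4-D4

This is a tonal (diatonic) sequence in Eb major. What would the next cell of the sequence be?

Taking 4-note groups, the heads are C5, Ab4, F4: the pattern moves down a 3rd.
Statement 4 starts on D4 and keeps the same diatonic contour: D4 Bb3 D4 Bb3.

D4 Bb3 D4 Bb3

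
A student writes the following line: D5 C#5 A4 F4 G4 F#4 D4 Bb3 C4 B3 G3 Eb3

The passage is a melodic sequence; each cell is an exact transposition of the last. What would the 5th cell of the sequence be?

The 4-note cells begin on D5, G4, C4 — each down a 5th from the last.
Carrying on: F3 → Bb2.
From Bb2 the exact shape gives Bb2 A2 F2 Db2.

Bb2 A2 F2 Db2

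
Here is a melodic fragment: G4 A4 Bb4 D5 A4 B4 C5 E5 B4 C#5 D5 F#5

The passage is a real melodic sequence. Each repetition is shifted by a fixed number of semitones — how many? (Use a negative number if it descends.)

2

Unit = 4 notes; the statements start on G4, A4, B4, moving up a 2nd each time.
G4→A4 is 69 − 67 = 2 semitones.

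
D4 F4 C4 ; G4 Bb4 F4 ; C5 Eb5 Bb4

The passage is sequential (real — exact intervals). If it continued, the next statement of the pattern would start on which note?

With a 3-note motive the entries are D4, G4, C5, each up a 4th from the previous.
The next head, up a 4th from C5, is F5.

F5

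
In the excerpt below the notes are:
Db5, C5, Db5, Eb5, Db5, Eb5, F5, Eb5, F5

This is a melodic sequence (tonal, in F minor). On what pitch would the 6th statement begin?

Bb5

The 3-note cells begin on Db5, Eb5, F5 — each up a 2nd from the last.
Continuing: G5 → Ab5 → Bb5. Statement 6 starts on Bb5.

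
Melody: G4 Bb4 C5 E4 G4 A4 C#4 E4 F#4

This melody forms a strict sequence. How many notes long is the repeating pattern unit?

3

9 notes total. Splitting into 3 groups of 3:
G4 Bb4 C5 | E4 G4 A4 | C#4 E4 F#4
Every group is a transposition down a 3rd of the one before; no shorter unit works.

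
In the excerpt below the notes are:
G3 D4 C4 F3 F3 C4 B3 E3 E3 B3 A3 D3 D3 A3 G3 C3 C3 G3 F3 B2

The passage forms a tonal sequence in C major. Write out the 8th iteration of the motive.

G2 D3 C3 F2

The 4-note cells begin on G3, F3, E3, D3, C3 — each down a 2nd from the last.
Extending down a 2nd: B2 → A2 → G2.
So cell 8 is G2 D3 C3 F2.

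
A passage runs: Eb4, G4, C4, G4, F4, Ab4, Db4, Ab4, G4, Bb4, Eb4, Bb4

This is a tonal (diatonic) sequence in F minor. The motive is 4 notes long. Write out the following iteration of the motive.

Ab4 C5 F4 C5

Unit = 4 notes; the statements start on Eb4, F4, G4, moving up a 2nd each time.
Statement 4 starts on Ab4 and keeps the same diatonic contour: Ab4 C5 F4 C5.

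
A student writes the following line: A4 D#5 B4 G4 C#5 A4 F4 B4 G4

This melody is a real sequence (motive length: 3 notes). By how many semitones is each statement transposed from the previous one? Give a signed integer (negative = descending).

Unit = 3 notes; the statements start on A4, G4, F4, moving down a 2nd each time.
A4 to G4 spans -2 semitones.

-2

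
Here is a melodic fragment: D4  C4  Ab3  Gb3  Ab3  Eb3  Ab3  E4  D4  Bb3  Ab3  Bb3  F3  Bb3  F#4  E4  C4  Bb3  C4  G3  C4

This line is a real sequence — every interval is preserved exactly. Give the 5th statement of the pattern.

Taking 7-note groups, the heads are D4, E4, F#4: the pattern moves up a 2nd.
Extending up a 2nd: G#4 → A#4.
From A#4 the exact shape gives A#4 G#4 E4 D4 E4 B3 E4.

A#4 G#4 E4 D4 E4 B3 E4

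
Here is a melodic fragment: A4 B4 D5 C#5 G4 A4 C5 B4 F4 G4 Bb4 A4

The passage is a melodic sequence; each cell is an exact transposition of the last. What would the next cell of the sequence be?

Eb4 F4 Ab4 G4

Unit = 4 notes; the statements start on A4, G4, F4, moving down a 2nd each time.
From Eb4 the exact shape gives Eb4 F4 Ab4 G4.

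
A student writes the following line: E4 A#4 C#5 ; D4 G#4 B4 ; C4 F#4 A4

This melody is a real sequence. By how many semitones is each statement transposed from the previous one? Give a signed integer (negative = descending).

The 3-note cells begin on E4, D4, C4 — each down a 2nd from the last.
E4→D4 is 62 − 64 = -2 semitones.

-2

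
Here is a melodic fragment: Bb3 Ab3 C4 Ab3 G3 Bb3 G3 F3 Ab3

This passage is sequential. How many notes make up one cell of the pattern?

3

There are 9 notes; a 3-note unit gives 3 cells:
Bb3 Ab3 C4 | Ab3 G3 Bb3 | G3 F3 Ab3
Every group is a transposition down a 2nd of the one before; no shorter unit works.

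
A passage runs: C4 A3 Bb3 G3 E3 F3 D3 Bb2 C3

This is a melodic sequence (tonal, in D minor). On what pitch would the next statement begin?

A2

With a 3-note motive the entries are C4, G3, D3, each down a 4th from the previous.
One more step down a 4th gives A2.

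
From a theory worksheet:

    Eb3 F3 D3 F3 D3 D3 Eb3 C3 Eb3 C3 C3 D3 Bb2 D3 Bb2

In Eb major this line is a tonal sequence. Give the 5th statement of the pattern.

Taking 5-note groups, the heads are Eb3, D3, C3: the pattern moves down a 2nd.
Carrying on: Bb2 → Ab2.
From Ab2 the diatonic shape gives Ab2 Bb2 G2 Bb2 G2.

Ab2 Bb2 G2 Bb2 G2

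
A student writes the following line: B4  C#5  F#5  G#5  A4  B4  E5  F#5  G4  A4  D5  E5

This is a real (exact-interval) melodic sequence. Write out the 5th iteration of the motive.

With a 4-note motive the entries are B4, A4, G4, each down a 2nd from the previous.
Continuing the starts: F4 → Eb4.
From Eb4 the exact shape gives Eb4 F4 Bb4 C5.

Eb4 F4 Bb4 C5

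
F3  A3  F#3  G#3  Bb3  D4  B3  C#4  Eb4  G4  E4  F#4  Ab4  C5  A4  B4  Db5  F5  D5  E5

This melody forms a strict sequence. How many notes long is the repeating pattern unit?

4

Try groups of 4 (5 cells in 20 notes):
F3 A3 F#3 G#3 | Bb3 D4 B3 C#4 | Eb4 G4 E4 F#4 | Ab4 C5 A4 B4 | Db5 F5 D5 E5
Each cell is the previous one up a 4th — so the unit is 4 notes.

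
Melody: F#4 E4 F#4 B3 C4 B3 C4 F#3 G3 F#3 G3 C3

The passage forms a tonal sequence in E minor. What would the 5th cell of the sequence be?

A2 G2 A2 D2

Unit = 4 notes; the statements start on F#4, C4, G3, moving down a 4th each time.
Carrying on: D3 → A2.
From A2 the diatonic shape gives A2 G2 A2 D2.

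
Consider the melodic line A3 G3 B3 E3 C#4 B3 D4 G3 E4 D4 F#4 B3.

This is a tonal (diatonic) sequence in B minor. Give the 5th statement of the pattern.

Taking 4-note groups, the heads are A3, C#4, E4: the pattern moves up a 3rd.
Continuing the starts: G4 → B4.
Statement 5 starts on B4 and keeps the same diatonic contour: B4 A4 C#5 F#4.

B4 A4 C#5 F#4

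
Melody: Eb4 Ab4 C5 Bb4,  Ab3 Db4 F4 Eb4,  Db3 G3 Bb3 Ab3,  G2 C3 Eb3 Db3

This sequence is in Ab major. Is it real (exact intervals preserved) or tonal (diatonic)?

tonal

Every note is diatonic to Ab major.
Cell 1 has +5 semitones from note 1 to 2, but cell 3 has +6 — the interval quality changes while the contour stays the same, which is the hallmark of a tonal sequence.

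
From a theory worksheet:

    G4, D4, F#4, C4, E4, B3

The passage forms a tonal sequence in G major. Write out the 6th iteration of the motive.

B3 F#3

Taking 2-note groups, the heads are G4, F#4, E4: the pattern moves down a 2nd.
Carrying on: D4 → C4 → B3.
From B3 the diatonic shape gives B3 F#3.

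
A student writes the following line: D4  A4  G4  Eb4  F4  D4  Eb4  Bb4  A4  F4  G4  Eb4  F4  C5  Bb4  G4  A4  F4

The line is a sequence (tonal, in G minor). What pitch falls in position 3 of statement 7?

With 6-note cells, note 3 of each statement runs G4, A4, Bb4.
Extending up a 2nd: C5 → D5 → Eb5 → F5.

F5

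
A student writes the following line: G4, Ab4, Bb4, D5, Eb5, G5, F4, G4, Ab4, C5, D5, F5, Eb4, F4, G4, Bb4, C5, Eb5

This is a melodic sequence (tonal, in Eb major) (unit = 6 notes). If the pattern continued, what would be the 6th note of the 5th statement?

C5

The unit is 6 notes. Position-6 pitches of the 3 shown cells: G5, F5, Eb5.
Extending down a 2nd: D5 → C5.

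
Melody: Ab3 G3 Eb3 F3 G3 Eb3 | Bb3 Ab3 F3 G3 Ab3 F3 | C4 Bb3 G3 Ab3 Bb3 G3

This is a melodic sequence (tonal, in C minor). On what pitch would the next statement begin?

Taking 6-note groups, the heads are Ab3, Bb3, C4: the pattern moves up a 2nd.
One more step up a 2nd gives D4.

D4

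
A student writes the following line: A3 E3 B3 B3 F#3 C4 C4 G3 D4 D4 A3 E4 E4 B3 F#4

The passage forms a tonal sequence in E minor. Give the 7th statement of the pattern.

G4 D4 A4

With a 3-note motive the entries are A3, B3, C4, D4, E4, each up a 2nd from the previous.
Extending up a 2nd: F#4 → G4.
Statement 7 starts on G4 and keeps the same diatonic contour: G4 D4 A4.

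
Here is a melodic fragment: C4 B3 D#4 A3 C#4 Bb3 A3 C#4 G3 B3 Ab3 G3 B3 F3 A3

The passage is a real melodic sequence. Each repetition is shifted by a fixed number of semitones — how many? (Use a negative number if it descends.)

With a 5-note motive the entries are C4, Bb3, Ab3, each down a 2nd from the previous.
C4→Bb3 is 58 − 60 = -2 semitones.

-2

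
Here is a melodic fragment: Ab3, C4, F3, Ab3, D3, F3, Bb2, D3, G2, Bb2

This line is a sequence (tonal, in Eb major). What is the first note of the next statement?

Eb2

Taking 2-note groups, the heads are Ab3, F3, D3, Bb2, G2: the pattern moves down a 3rd.
The next head, down a 3rd from G2, is Eb2.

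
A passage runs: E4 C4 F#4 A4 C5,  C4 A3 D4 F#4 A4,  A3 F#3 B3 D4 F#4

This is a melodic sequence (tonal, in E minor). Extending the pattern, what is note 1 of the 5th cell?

D3

The unit is 5 notes. Position-1 pitches of the 3 shown cells: E4, C4, A3.
Extending down a 3rd: F#3 → D3.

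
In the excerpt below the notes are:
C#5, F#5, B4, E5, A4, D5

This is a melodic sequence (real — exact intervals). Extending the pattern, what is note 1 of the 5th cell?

F4

Grouping in 2s, the 1st note of each cell is C#5, B4, A4.
Extending down a 2nd: G4 → F4.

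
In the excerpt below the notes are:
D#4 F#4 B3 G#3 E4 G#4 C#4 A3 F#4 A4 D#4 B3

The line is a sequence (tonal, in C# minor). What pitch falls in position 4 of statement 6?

Grouping in 4s, the 4th note of each cell is G#3, A3, B3.
Extending up a 2nd: C#4 → D#4 → E4.

E4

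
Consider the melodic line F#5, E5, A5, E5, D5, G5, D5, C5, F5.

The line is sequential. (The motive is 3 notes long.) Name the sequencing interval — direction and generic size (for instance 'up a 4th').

Taking 3-note groups, the heads are F#5, E5, D5: the pattern moves down a 2nd.
F#5 to E5 is down a 2nd.

down a 2nd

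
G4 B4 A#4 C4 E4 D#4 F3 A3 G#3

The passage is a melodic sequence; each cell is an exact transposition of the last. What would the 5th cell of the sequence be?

Eb2 G2 F#2

The 3-note cells begin on G4, C4, F3 — each down a 5th from the last.
Extending down a 5th: Bb2 → Eb2.
Statement 5 starts on Eb2 and keeps the same exact contour: Eb2 G2 F#2.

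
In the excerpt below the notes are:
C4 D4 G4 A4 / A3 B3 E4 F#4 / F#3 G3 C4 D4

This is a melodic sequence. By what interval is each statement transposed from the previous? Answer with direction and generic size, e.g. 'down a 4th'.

down a 3rd

Taking 4-note groups, the heads are C4, A3, F#3: the pattern moves down a 3rd.
From C4 to A3: down a 3rd.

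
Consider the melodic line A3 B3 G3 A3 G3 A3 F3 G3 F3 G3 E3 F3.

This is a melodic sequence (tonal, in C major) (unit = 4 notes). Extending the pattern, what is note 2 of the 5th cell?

The unit is 4 notes. Position-2 pitches of the 3 shown cells: B3, A3, G3.
Each moves down a 2nd. Continuing: F3 → E3.

E3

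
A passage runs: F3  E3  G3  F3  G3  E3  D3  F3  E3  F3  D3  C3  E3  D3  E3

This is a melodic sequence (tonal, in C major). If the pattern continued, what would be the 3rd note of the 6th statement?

Grouping in 5s, the 3rd note of each cell is G3, F3, E3.
Extending down a 2nd: D3 → C3 → B2.

B2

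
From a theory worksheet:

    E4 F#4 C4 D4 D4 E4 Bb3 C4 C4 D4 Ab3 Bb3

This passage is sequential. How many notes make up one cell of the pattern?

4

12 notes total. Splitting into 3 groups of 4:
E4 F#4 C4 D4 | D4 E4 Bb3 C4 | C4 D4 Ab3 Bb3
That's a consistent down a 2nd shift per cell, and no other grouping gives one.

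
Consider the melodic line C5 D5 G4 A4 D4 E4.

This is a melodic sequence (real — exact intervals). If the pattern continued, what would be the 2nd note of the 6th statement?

With 2-note cells, note 2 of each statement runs D5, A4, E4.
Carrying that down a 4th forward: B3 → F#3 → C#3.

C#3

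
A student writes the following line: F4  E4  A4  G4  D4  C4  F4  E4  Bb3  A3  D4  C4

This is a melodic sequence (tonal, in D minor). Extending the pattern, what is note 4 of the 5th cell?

The unit is 4 notes. Position-4 pitches of the 3 shown cells: G4, E4, C4.
Each moves down a 3rd. Continuing: A3 → F3.

F3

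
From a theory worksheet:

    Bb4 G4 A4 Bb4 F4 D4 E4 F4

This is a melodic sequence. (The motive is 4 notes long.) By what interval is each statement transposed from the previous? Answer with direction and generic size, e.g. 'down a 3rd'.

down a 4th

Taking 4-note groups, the heads are Bb4, F4: the pattern moves down a 4th.
From Bb4 to F4: down a 4th.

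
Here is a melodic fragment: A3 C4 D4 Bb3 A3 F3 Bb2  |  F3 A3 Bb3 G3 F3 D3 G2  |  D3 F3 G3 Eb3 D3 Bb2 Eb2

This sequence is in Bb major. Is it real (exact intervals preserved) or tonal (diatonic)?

Every note is diatonic to Bb major.
Cell 1 has +3 semitones from note 1 to 2, but cell 2 has +4 — the interval quality changes while the contour stays the same, which is the hallmark of a tonal sequence.

tonal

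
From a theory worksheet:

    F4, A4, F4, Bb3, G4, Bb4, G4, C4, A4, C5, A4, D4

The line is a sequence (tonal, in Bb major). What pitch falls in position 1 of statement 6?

Grouping in 4s, the 1st note of each cell is F4, G4, A4.
Carrying that up a 2nd forward: Bb4 → C5 → D5.

D5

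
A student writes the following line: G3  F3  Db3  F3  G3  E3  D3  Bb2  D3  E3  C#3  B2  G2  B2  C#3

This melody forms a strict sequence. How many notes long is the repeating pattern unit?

There are 15 notes; a 5-note unit gives 3 cells:
G3 F3 Db3 F3 G3 | E3 D3 Bb2 D3 E3 | C#3 B2 G2 B2 C#3
Each cell is the previous one down a 3rd — so the unit is 5 notes.

5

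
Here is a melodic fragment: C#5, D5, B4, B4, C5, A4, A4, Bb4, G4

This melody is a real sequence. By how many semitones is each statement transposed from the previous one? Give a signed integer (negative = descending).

-2

Taking 3-note groups, the heads are C#5, B4, A4: the pattern moves down a 2nd.
Counting half-steps from C#5 to B4: -2.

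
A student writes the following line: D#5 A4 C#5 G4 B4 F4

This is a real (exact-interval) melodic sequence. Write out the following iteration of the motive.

A4 Eb4

The 2-note cells begin on D#5, C#5, B4 — each down a 2nd from the last.
Statement 4 starts on A4 and keeps the same exact contour: A4 Eb4.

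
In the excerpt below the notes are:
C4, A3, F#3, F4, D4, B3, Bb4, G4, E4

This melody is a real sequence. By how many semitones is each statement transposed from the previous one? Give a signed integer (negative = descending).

5

The 3-note cells begin on C4, F4, Bb4 — each up a 4th from the last.
C4 to F4 spans +5 semitones.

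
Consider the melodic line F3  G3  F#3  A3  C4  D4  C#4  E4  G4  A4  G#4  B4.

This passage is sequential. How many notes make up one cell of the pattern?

4

There are 12 notes; a 4-note unit gives 3 cells:
F3 G3 F#3 A3 | C4 D4 C#4 E4 | G4 A4 G#4 B4
Each cell is the previous one up a 5th — so the unit is 4 notes.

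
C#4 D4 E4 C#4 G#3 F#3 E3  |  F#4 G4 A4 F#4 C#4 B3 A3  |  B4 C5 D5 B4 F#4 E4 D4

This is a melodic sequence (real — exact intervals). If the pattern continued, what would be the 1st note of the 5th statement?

With 7-note cells, note 1 of each statement runs C#4, F#4, B4.
Extending up a 4th: E5 → A5.

A5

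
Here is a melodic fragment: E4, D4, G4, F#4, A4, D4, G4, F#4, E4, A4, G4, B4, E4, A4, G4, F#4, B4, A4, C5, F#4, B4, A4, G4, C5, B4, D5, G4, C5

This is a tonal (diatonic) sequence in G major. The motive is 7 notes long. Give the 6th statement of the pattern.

With a 7-note motive the entries are E4, F#4, G4, A4, each up a 2nd from the previous.
Extending up a 2nd: B4 → C5.
Statement 6 starts on C5 and keeps the same diatonic contour: C5 B4 E5 D5 F#5 B4 E5.

C5 B4 E5 D5 F#5 B4 E5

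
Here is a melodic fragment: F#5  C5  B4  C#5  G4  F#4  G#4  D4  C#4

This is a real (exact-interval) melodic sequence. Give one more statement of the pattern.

Taking 3-note groups, the heads are F#5, C#5, G#4: the pattern moves down a 4th.
From D#4 the exact shape gives D#4 A3 G#3.

D#4 A3 G#3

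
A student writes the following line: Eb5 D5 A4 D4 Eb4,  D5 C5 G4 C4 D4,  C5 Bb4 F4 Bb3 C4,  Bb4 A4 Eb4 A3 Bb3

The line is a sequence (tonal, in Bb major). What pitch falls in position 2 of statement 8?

With 5-note cells, note 2 of each statement runs D5, C5, Bb4, A4.
Carrying that down a 2nd forward: G4 → F4 → Eb4 → D4.

D4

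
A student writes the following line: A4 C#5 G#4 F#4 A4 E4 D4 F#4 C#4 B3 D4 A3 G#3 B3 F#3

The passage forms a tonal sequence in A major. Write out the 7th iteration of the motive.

C#3 E3 B2

Taking 3-note groups, the heads are A4, F#4, D4, B3, G#3: the pattern moves down a 3rd.
Extending down a 3rd: E3 → C#3.
So cell 7 is C#3 E3 B2.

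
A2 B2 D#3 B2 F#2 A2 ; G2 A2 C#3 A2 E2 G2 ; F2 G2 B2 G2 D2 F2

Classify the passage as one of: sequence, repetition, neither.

sequence

Each 6-note cell is the previous one transposed down a 2nd.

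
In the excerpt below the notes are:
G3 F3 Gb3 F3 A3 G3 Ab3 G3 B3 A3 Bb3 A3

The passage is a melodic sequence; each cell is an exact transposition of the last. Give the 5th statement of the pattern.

D#4 C#4 D4 C#4

With a 4-note motive the entries are G3, A3, B3, each up a 2nd from the previous.
Continuing the starts: C#4 → D#4.
So cell 5 is D#4 C#4 D4 C#4.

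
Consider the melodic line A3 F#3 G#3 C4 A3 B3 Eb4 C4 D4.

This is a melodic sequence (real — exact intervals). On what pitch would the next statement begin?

The 3-note cells begin on A3, C4, Eb4 — each up a 3rd from the last.
One more step up a 3rd gives Gb4.

Gb4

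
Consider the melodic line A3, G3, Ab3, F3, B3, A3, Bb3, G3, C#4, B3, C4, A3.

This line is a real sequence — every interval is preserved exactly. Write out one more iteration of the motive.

D#4 C#4 D4 B3

Taking 4-note groups, the heads are A3, B3, C#4: the pattern moves up a 2nd.
Statement 4 starts on D#4 and keeps the same exact contour: D#4 C#4 D4 B3.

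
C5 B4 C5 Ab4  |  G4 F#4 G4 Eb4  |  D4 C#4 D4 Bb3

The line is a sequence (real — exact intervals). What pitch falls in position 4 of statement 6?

G2

The unit is 4 notes. Position-4 pitches of the 3 shown cells: Ab4, Eb4, Bb3.
Carrying that down a 4th forward: F3 → C3 → G2.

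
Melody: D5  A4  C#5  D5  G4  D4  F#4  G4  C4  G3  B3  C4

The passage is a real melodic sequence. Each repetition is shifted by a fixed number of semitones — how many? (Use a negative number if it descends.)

-7

The 4-note cells begin on D5, G4, C4 — each down a 5th from the last.
D5→G4 is 67 − 74 = -7 semitones.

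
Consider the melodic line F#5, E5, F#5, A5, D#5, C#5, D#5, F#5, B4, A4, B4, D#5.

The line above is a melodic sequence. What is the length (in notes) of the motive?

Try groups of 4 (3 cells in 12 notes):
F#5 E5 F#5 A5 | D#5 C#5 D#5 F#5 | B4 A4 B4 D#5
That's a consistent down a 3rd shift per cell, and no other grouping gives one.

4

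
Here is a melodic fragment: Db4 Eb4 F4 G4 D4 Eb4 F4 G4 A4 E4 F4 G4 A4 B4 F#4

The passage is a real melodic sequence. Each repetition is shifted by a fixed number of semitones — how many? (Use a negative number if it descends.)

2

With a 5-note motive the entries are Db4, Eb4, F4, each up a 2nd from the previous.
Db4 to Eb4 spans +2 semitones.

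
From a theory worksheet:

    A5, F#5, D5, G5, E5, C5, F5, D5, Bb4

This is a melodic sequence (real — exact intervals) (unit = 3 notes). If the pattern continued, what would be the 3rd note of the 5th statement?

With 3-note cells, note 3 of each statement runs D5, C5, Bb4.
Carrying that down a 2nd forward: Ab4 → Gb4.

Gb4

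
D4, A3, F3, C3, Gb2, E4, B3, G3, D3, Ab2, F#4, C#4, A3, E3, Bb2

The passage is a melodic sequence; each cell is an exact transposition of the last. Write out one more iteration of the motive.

The 5-note cells begin on D4, E4, F#4 — each up a 2nd from the last.
So cell 4 is G#4 D#4 B3 F#3 C3.

G#4 D#4 B3 F#3 C3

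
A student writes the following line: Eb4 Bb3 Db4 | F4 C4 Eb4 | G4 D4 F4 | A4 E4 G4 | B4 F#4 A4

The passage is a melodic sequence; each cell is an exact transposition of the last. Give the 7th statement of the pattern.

D#5 A#4 C#5

With a 3-note motive the entries are Eb4, F4, G4, A4, B4, each up a 2nd from the previous.
Carrying on: C#5 → D#5.
Statement 7 starts on D#5 and keeps the same exact contour: D#5 A#4 C#5.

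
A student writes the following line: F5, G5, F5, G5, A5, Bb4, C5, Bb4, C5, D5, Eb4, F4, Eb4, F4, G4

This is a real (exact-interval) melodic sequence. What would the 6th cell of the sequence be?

The 5-note cells begin on F5, Bb4, Eb4 — each down a 5th from the last.
Continuing the starts: Ab3 → Db3 → Gb2.
Statement 6 starts on Gb2 and keeps the same exact contour: Gb2 Ab2 Gb2 Ab2 Bb2.

Gb2 Ab2 Gb2 Ab2 Bb2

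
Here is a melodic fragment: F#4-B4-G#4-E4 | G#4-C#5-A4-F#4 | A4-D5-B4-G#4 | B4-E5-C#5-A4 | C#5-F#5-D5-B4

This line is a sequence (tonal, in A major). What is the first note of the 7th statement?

Taking 4-note groups, the heads are F#4, G#4, A4, B4, C#5: the pattern moves up a 2nd.
Continuing: D5 → E5. Statement 7 starts on E5.

E5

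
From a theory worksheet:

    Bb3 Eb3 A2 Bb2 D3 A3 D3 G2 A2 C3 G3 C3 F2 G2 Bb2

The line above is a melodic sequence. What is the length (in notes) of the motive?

There are 15 notes; a 5-note unit gives 3 cells:
Bb3 Eb3 A2 Bb2 D3 | A3 D3 G2 A2 C3 | G3 C3 F2 G2 Bb2
Each cell is the previous one down a 2nd — so the unit is 5 notes.

5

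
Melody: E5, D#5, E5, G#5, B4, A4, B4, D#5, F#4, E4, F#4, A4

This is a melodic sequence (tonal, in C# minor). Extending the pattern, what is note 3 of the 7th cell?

With 4-note cells, note 3 of each statement runs E5, B4, F#4.
Extending down a 4th: C#4 → G#3 → D#3 → A2.

A2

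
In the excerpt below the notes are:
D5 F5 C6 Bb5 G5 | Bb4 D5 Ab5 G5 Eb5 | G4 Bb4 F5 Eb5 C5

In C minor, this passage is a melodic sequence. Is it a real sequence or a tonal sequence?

Every note is diatonic to C minor.
Cell 1 has +3 semitones from note 1 to 2, but cell 2 has +4 — the interval quality changes while the contour stays the same, which is the hallmark of a tonal sequence.

tonal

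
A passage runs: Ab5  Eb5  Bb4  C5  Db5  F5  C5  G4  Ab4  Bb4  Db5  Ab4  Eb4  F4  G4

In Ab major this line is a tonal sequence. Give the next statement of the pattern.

With a 5-note motive the entries are Ab5, F5, Db5, each down a 3rd from the previous.
So cell 4 is Bb4 F4 C4 Db4 Eb4.

Bb4 F4 C4 Db4 Eb4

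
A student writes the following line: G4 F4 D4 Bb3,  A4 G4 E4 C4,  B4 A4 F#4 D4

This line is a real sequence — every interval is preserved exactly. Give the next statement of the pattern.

The 4-note cells begin on G4, A4, B4 — each up a 2nd from the last.
So cell 4 is C#5 B4 G#4 E4.

C#5 B4 G#4 E4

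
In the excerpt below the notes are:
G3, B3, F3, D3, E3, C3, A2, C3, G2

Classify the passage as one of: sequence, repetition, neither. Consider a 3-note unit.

neither

Note 2 of cell 2 is E3; if this were a sequence it would be F3. No unit length gives a consistent transposition pattern.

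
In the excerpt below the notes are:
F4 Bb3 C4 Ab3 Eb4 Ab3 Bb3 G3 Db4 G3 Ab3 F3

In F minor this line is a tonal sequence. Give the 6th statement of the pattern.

The 4-note cells begin on F4, Eb4, Db4 — each down a 2nd from the last.
Continuing the starts: C4 → Bb3 → Ab3.
So cell 6 is Ab3 Db3 Eb3 C3.

Ab3 Db3 Eb3 C3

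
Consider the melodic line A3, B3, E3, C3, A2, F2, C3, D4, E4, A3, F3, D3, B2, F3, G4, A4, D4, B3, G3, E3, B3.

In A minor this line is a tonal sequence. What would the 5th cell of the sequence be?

Unit = 7 notes; the statements start on A3, D4, G4, moving up a 4th each time.
Extending up a 4th: C5 → F5.
From F5 the diatonic shape gives F5 G5 C5 A4 F4 D4 A4.

F5 G5 C5 A4 F4 D4 A4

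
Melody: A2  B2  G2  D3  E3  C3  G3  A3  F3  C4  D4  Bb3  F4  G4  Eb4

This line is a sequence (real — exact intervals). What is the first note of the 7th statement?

The 3-note cells begin on A2, D3, G3, C4, F4 — each up a 4th from the last.
Continuing: Bb4 → Eb5. Statement 7 starts on Eb5.

Eb5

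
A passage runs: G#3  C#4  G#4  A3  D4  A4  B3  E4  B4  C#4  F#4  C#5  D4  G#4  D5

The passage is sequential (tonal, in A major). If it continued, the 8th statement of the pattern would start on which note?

G#4

Unit = 3 notes; the statements start on G#3, A3, B3, C#4, D4, moving up a 2nd each time.
Extending the heads up a 2nd: E4 → F#4 → G#4.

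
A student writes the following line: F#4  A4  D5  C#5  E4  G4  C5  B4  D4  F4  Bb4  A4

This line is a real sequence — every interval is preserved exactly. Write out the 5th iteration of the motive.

Unit = 4 notes; the statements start on F#4, E4, D4, moving down a 2nd each time.
Carrying on: C4 → Bb3.
From Bb3 the exact shape gives Bb3 Db4 Gb4 F4.

Bb3 Db4 Gb4 F4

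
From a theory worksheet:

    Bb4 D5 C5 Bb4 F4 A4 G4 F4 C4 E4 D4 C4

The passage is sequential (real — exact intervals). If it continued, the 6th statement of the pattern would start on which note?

A2

Unit = 4 notes; the statements start on Bb4, F4, C4, moving down a 4th each time.
Extending the heads down a 4th: G3 → D3 → A2.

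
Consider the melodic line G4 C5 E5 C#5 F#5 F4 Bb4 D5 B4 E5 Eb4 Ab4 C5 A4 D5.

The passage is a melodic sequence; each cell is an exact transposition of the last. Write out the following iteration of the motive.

Db4 Gb4 Bb4 G4 C5

With a 5-note motive the entries are G4, F4, Eb4, each down a 2nd from the previous.
Statement 4 starts on Db4 and keeps the same exact contour: Db4 Gb4 Bb4 G4 C5.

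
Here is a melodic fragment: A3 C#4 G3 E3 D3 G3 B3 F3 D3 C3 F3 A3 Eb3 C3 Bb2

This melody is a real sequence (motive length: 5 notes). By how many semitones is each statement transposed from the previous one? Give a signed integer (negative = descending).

-2

With a 5-note motive the entries are A3, G3, F3, each down a 2nd from the previous.
A3→G3 is 55 − 57 = -2 semitones.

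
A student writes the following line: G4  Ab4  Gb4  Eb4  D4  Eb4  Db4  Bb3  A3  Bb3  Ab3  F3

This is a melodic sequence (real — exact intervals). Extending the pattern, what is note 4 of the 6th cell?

D2

With 4-note cells, note 4 of each statement runs Eb4, Bb3, F3.
Each moves down a 4th. Continuing: C3 → G2 → D2.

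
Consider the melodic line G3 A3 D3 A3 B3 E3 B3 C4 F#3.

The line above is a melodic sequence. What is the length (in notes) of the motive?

3

There are 9 notes; a 3-note unit gives 3 cells:
G3 A3 D3 | A3 B3 E3 | B3 C4 F#3
Each cell is the previous one up a 2nd — so the unit is 3 notes.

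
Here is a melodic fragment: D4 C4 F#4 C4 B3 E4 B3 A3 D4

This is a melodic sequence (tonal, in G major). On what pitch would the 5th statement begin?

G3

Taking 3-note groups, the heads are D4, C4, B3: the pattern moves down a 2nd.
Extending the heads down a 2nd: A3 → G3.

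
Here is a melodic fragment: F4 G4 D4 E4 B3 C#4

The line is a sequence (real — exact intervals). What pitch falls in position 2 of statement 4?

A#3

Grouping in 2s, the 2nd note of each cell is G4, E4, C#4.
From C#4, down a 3rd gives A#3.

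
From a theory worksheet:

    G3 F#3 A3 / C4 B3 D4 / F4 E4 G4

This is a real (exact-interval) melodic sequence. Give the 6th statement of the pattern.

Unit = 3 notes; the statements start on G3, C4, F4, moving up a 4th each time.
Continuing the starts: Bb4 → Eb5 → Ab5.
So cell 6 is Ab5 G5 Bb5.

Ab5 G5 Bb5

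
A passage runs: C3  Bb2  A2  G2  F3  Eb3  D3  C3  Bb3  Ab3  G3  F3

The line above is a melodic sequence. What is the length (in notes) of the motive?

4

12 notes total. Splitting into 3 groups of 4:
C3 Bb2 A2 G2 | F3 Eb3 D3 C3 | Bb3 Ab3 G3 F3
That's a consistent up a 4th shift per cell, and no other grouping gives one.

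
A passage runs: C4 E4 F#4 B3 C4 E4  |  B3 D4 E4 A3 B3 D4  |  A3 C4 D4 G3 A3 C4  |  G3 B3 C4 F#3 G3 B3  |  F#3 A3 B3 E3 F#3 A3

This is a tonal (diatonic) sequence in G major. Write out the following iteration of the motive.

E3 G3 A3 D3 E3 G3

The 6-note cells begin on C4, B3, A3, G3, F#3 — each down a 2nd from the last.
From E3 the diatonic shape gives E3 G3 A3 D3 E3 G3.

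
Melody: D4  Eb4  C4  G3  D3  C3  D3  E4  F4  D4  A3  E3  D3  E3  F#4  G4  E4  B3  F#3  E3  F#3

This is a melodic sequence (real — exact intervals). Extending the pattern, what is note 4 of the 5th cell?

D#4

With 7-note cells, note 4 of each statement runs G3, A3, B3.
Carrying that up a 2nd forward: C#4 → D#4.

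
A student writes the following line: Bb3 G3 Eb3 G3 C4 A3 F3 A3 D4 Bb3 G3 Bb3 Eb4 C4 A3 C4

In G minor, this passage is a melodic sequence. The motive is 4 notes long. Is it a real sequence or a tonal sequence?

tonal

Every note is diatonic to G minor.
Cell 1 has -3 semitones from note 1 to 2, but cell 3 has -4 — the interval quality changes while the contour stays the same, which is the hallmark of a tonal sequence.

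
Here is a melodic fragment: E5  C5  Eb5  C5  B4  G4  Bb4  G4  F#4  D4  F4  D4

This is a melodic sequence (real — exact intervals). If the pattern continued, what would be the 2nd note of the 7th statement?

The unit is 4 notes. Position-2 pitches of the 3 shown cells: C5, G4, D4.
Each moves down a 4th. Continuing: A3 → E3 → B2 → F#2.

F#2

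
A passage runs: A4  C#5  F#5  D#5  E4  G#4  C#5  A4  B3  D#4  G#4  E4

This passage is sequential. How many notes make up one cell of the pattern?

Try groups of 4 (3 cells in 12 notes):
A4 C#5 F#5 D#5 | E4 G#4 C#5 A4 | B3 D#4 G#4 E4
Every group is a transposition down a 4th of the one before; no shorter unit works.

4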